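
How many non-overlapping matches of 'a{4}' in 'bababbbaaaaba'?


Pattern 'a{4}' matches exactly 4 consecutive a's (greedy, non-overlapping).
String: 'bababbbaaaaba'
Scanning for runs of a's:
  Run at pos 1: 'a' (length 1) -> 0 match(es)
  Run at pos 3: 'a' (length 1) -> 0 match(es)
  Run at pos 7: 'aaaa' (length 4) -> 1 match(es)
  Run at pos 12: 'a' (length 1) -> 0 match(es)
Matches found: ['aaaa']
Total: 1

1


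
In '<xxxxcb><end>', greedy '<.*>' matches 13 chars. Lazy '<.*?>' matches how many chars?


Greedy '<.*>' tries to match as MUCH as possible.
Lazy '<.*?>' tries to match as LITTLE as possible.

String: '<xxxxcb><end>'
Greedy '<.*>' starts at first '<' and extends to the LAST '>': '<xxxxcb><end>' (13 chars)
Lazy '<.*?>' starts at first '<' and stops at the FIRST '>': '<xxxxcb>' (8 chars)

8


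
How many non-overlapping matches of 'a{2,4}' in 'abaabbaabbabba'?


Pattern 'a{2,4}' matches between 2 and 4 consecutive a's (greedy).
String: 'abaabbaabbabba'
Finding runs of a's and applying greedy matching:
  Run at pos 0: 'a' (length 1)
  Run at pos 2: 'aa' (length 2)
  Run at pos 6: 'aa' (length 2)
  Run at pos 10: 'a' (length 1)
  Run at pos 13: 'a' (length 1)
Matches: ['aa', 'aa']
Count: 2

2


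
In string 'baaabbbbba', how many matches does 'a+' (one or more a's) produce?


Pattern 'a+' matches one or more consecutive a's.
String: 'baaabbbbba'
Scanning for runs of a:
  Match 1: 'aaa' (length 3)
  Match 2: 'a' (length 1)
Total matches: 2

2


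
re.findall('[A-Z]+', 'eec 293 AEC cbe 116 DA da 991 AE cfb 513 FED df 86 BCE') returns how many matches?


Pattern '[A-Z]+' finds one or more uppercase letters.
Text: 'eec 293 AEC cbe 116 DA da 991 AE cfb 513 FED df 86 BCE'
Scanning for matches:
  Match 1: 'AEC'
  Match 2: 'DA'
  Match 3: 'AE'
  Match 4: 'FED'
  Match 5: 'BCE'
Total matches: 5

5


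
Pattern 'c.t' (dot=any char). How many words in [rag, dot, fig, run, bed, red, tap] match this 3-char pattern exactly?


Pattern 'c.t' means: starts with 'c', any single char, ends with 't'.
Checking each word (must be exactly 3 chars):
  'rag' (len=3): no
  'dot' (len=3): no
  'fig' (len=3): no
  'run' (len=3): no
  'bed' (len=3): no
  'red' (len=3): no
  'tap' (len=3): no
Matching words: []
Total: 0

0


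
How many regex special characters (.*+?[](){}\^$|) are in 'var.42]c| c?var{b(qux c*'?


Regex special characters are: . * + ? [ ] ( ) { } \ ^ $ |
Scanning 'var.42]c| c?var{b(qux c*':
  pos 3: '.' -> SPECIAL
  pos 6: ']' -> SPECIAL
  pos 8: '|' -> SPECIAL
  pos 11: '?' -> SPECIAL
  pos 15: '{' -> SPECIAL
  pos 17: '(' -> SPECIAL
  pos 23: '*' -> SPECIAL
Special chars found: ['.', ']', '|', '?', '{', '(', '*']
Total: 7

7


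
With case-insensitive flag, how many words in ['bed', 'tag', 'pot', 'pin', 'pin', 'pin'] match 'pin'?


Case-insensitive matching: compare each word's lowercase form to 'pin'.
  'bed' -> lower='bed' -> no
  'tag' -> lower='tag' -> no
  'pot' -> lower='pot' -> no
  'pin' -> lower='pin' -> MATCH
  'pin' -> lower='pin' -> MATCH
  'pin' -> lower='pin' -> MATCH
Matches: ['pin', 'pin', 'pin']
Count: 3

3


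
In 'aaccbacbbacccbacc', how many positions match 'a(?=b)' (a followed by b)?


Lookahead 'a(?=b)' matches 'a' only when followed by 'b'.
String: 'aaccbacbbacccbacc'
Checking each position where char is 'a':
  pos 0: 'a' -> no (next='a')
  pos 1: 'a' -> no (next='c')
  pos 5: 'a' -> no (next='c')
  pos 9: 'a' -> no (next='c')
  pos 14: 'a' -> no (next='c')
Matching positions: []
Count: 0

0


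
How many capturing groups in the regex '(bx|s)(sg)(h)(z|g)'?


To count capturing groups, count each '(' that starts a group.
Pattern: '(bx|s)(sg)(h)(z|g)'
Walking through the pattern:
  Position 0: '(' -> group #1
  Position 6: '(' -> group #2
  Position 10: '(' -> group #3
  Position 13: '(' -> group #4
Total capturing groups: 4

4


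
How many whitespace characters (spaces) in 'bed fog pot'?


\s matches whitespace characters (spaces, tabs, etc.).
Text: 'bed fog pot'
This text has 3 words separated by spaces.
Number of spaces = number of words - 1 = 3 - 1 = 2

2


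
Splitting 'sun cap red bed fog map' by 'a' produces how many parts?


Splitting by 'a' breaks the string at each occurrence of the separator.
Text: 'sun cap red bed fog map'
Parts after split:
  Part 1: 'sun c'
  Part 2: 'p red bed fog m'
  Part 3: 'p'
Total parts: 3

3


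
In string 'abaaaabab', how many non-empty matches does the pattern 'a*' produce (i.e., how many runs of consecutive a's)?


Pattern 'a*' matches zero or more a's. We want non-empty runs of consecutive a's.
String: 'abaaaabab'
Walking through the string to find runs of a's:
  Run 1: positions 0-0 -> 'a'
  Run 2: positions 2-5 -> 'aaaa'
  Run 3: positions 7-7 -> 'a'
Non-empty runs found: ['a', 'aaaa', 'a']
Count: 3

3


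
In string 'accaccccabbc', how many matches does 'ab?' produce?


Pattern 'ab?' matches 'a' optionally followed by 'b'.
String: 'accaccccabbc'
Scanning left to right for 'a' then checking next char:
  Match 1: 'a' (a not followed by b)
  Match 2: 'a' (a not followed by b)
  Match 3: 'ab' (a followed by b)
Total matches: 3

3


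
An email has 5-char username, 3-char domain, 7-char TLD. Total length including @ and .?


An email address has format: username@domain.tld
Username length: 5
'@' character: 1
Domain length: 3
'.' character: 1
TLD length: 7
Total = 5 + 1 + 3 + 1 + 7 = 17

17


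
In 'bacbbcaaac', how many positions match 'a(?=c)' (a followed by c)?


Lookahead 'a(?=c)' matches 'a' only when followed by 'c'.
String: 'bacbbcaaac'
Checking each position where char is 'a':
  pos 1: 'a' -> MATCH (next='c')
  pos 6: 'a' -> no (next='a')
  pos 7: 'a' -> no (next='a')
  pos 8: 'a' -> MATCH (next='c')
Matching positions: [1, 8]
Count: 2

2


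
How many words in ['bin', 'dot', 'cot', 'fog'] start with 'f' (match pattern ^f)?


Pattern ^f anchors to start of word. Check which words begin with 'f':
  'bin' -> no
  'dot' -> no
  'cot' -> no
  'fog' -> MATCH (starts with 'f')
Matching words: ['fog']
Count: 1

1


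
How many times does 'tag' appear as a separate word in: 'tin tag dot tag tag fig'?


Scanning each word for exact match 'tag':
  Word 1: 'tin' -> no
  Word 2: 'tag' -> MATCH
  Word 3: 'dot' -> no
  Word 4: 'tag' -> MATCH
  Word 5: 'tag' -> MATCH
  Word 6: 'fig' -> no
Total matches: 3

3


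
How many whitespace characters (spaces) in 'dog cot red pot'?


\s matches whitespace characters (spaces, tabs, etc.).
Text: 'dog cot red pot'
This text has 4 words separated by spaces.
Number of spaces = number of words - 1 = 4 - 1 = 3

3


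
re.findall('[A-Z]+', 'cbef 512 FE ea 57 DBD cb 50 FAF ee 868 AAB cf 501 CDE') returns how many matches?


Pattern '[A-Z]+' finds one or more uppercase letters.
Text: 'cbef 512 FE ea 57 DBD cb 50 FAF ee 868 AAB cf 501 CDE'
Scanning for matches:
  Match 1: 'FE'
  Match 2: 'DBD'
  Match 3: 'FAF'
  Match 4: 'AAB'
  Match 5: 'CDE'
Total matches: 5

5


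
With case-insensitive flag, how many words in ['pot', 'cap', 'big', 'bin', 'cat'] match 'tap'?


Case-insensitive matching: compare each word's lowercase form to 'tap'.
  'pot' -> lower='pot' -> no
  'cap' -> lower='cap' -> no
  'big' -> lower='big' -> no
  'bin' -> lower='bin' -> no
  'cat' -> lower='cat' -> no
Matches: []
Count: 0

0


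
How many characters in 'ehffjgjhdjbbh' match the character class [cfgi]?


Character class [cfgi] matches any of: {c, f, g, i}
Scanning string 'ehffjgjhdjbbh' character by character:
  pos 0: 'e' -> no
  pos 1: 'h' -> no
  pos 2: 'f' -> MATCH
  pos 3: 'f' -> MATCH
  pos 4: 'j' -> no
  pos 5: 'g' -> MATCH
  pos 6: 'j' -> no
  pos 7: 'h' -> no
  pos 8: 'd' -> no
  pos 9: 'j' -> no
  pos 10: 'b' -> no
  pos 11: 'b' -> no
  pos 12: 'h' -> no
Total matches: 3

3


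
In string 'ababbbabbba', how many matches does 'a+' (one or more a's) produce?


Pattern 'a+' matches one or more consecutive a's.
String: 'ababbbabbba'
Scanning for runs of a:
  Match 1: 'a' (length 1)
  Match 2: 'a' (length 1)
  Match 3: 'a' (length 1)
  Match 4: 'a' (length 1)
Total matches: 4

4


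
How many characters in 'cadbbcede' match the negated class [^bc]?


Negated class [^bc] matches any char NOT in {b, c}
Scanning 'cadbbcede':
  pos 0: 'c' -> no (excluded)
  pos 1: 'a' -> MATCH
  pos 2: 'd' -> MATCH
  pos 3: 'b' -> no (excluded)
  pos 4: 'b' -> no (excluded)
  pos 5: 'c' -> no (excluded)
  pos 6: 'e' -> MATCH
  pos 7: 'd' -> MATCH
  pos 8: 'e' -> MATCH
Total matches: 5

5


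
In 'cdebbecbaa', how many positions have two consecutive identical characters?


Looking for consecutive identical characters in 'cdebbecbaa':
  pos 0-1: 'c' vs 'd' -> different
  pos 1-2: 'd' vs 'e' -> different
  pos 2-3: 'e' vs 'b' -> different
  pos 3-4: 'b' vs 'b' -> MATCH ('bb')
  pos 4-5: 'b' vs 'e' -> different
  pos 5-6: 'e' vs 'c' -> different
  pos 6-7: 'c' vs 'b' -> different
  pos 7-8: 'b' vs 'a' -> different
  pos 8-9: 'a' vs 'a' -> MATCH ('aa')
Consecutive identical pairs: ['bb', 'aa']
Count: 2

2


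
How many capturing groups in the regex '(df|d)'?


To count capturing groups, count each '(' that starts a group.
Pattern: '(df|d)'
Walking through the pattern:
  Position 0: '(' -> group #1
Total capturing groups: 1

1


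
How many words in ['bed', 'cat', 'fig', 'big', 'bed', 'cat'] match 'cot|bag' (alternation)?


Alternation 'cot|bag' matches either 'cot' or 'bag'.
Checking each word:
  'bed' -> no
  'cat' -> no
  'fig' -> no
  'big' -> no
  'bed' -> no
  'cat' -> no
Matches: []
Count: 0

0


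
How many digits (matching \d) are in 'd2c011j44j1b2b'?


\d matches any digit 0-9.
Scanning 'd2c011j44j1b2b':
  pos 1: '2' -> DIGIT
  pos 3: '0' -> DIGIT
  pos 4: '1' -> DIGIT
  pos 5: '1' -> DIGIT
  pos 7: '4' -> DIGIT
  pos 8: '4' -> DIGIT
  pos 10: '1' -> DIGIT
  pos 12: '2' -> DIGIT
Digits found: ['2', '0', '1', '1', '4', '4', '1', '2']
Total: 8

8


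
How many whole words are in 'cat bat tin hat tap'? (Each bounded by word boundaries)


Word boundaries (\b) mark the start/end of each word.
Text: 'cat bat tin hat tap'
Splitting by whitespace:
  Word 1: 'cat'
  Word 2: 'bat'
  Word 3: 'tin'
  Word 4: 'hat'
  Word 5: 'tap'
Total whole words: 5

5


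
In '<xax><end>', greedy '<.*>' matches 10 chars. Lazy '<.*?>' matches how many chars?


Greedy '<.*>' tries to match as MUCH as possible.
Lazy '<.*?>' tries to match as LITTLE as possible.

String: '<xax><end>'
Greedy '<.*>' starts at first '<' and extends to the LAST '>': '<xax><end>' (10 chars)
Lazy '<.*?>' starts at first '<' and stops at the FIRST '>': '<xax>' (5 chars)

5


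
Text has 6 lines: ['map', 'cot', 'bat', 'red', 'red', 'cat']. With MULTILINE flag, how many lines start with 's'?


With MULTILINE flag, ^ matches the start of each line.
Lines: ['map', 'cot', 'bat', 'red', 'red', 'cat']
Checking which lines start with 's':
  Line 1: 'map' -> no
  Line 2: 'cot' -> no
  Line 3: 'bat' -> no
  Line 4: 'red' -> no
  Line 5: 'red' -> no
  Line 6: 'cat' -> no
Matching lines: []
Count: 0

0


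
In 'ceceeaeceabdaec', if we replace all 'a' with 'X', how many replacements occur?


re.sub('a', 'X', text) replaces every occurrence of 'a' with 'X'.
Text: 'ceceeaeceabdaec'
Scanning for 'a':
  pos 5: 'a' -> replacement #1
  pos 9: 'a' -> replacement #2
  pos 12: 'a' -> replacement #3
Total replacements: 3

3


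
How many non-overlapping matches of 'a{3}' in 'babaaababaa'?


Pattern 'a{3}' matches exactly 3 consecutive a's (greedy, non-overlapping).
String: 'babaaababaa'
Scanning for runs of a's:
  Run at pos 1: 'a' (length 1) -> 0 match(es)
  Run at pos 3: 'aaa' (length 3) -> 1 match(es)
  Run at pos 7: 'a' (length 1) -> 0 match(es)
  Run at pos 9: 'aa' (length 2) -> 0 match(es)
Matches found: ['aaa']
Total: 1

1


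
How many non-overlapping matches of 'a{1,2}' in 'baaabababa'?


Pattern 'a{1,2}' matches between 1 and 2 consecutive a's (greedy).
String: 'baaabababa'
Finding runs of a's and applying greedy matching:
  Run at pos 1: 'aaa' (length 3)
  Run at pos 5: 'a' (length 1)
  Run at pos 7: 'a' (length 1)
  Run at pos 9: 'a' (length 1)
Matches: ['aa', 'a', 'a', 'a', 'a']
Count: 5

5


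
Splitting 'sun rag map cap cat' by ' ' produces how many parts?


Splitting by ' ' breaks the string at each occurrence of the separator.
Text: 'sun rag map cap cat'
Parts after split:
  Part 1: 'sun'
  Part 2: 'rag'
  Part 3: 'map'
  Part 4: 'cap'
  Part 5: 'cat'
Total parts: 5

5


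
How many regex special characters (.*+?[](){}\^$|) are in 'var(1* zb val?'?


Regex special characters are: . * + ? [ ] ( ) { } \ ^ $ |
Scanning 'var(1* zb val?':
  pos 3: '(' -> SPECIAL
  pos 5: '*' -> SPECIAL
  pos 13: '?' -> SPECIAL
Special chars found: ['(', '*', '?']
Total: 3

3


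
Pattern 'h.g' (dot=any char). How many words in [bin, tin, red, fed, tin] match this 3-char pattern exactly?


Pattern 'h.g' means: starts with 'h', any single char, ends with 'g'.
Checking each word (must be exactly 3 chars):
  'bin' (len=3): no
  'tin' (len=3): no
  'red' (len=3): no
  'fed' (len=3): no
  'tin' (len=3): no
Matching words: []
Total: 0

0


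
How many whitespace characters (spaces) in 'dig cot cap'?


\s matches whitespace characters (spaces, tabs, etc.).
Text: 'dig cot cap'
This text has 3 words separated by spaces.
Number of spaces = number of words - 1 = 3 - 1 = 2

2


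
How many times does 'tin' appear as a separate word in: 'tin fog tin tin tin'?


Scanning each word for exact match 'tin':
  Word 1: 'tin' -> MATCH
  Word 2: 'fog' -> no
  Word 3: 'tin' -> MATCH
  Word 4: 'tin' -> MATCH
  Word 5: 'tin' -> MATCH
Total matches: 4

4


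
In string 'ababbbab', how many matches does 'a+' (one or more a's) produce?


Pattern 'a+' matches one or more consecutive a's.
String: 'ababbbab'
Scanning for runs of a:
  Match 1: 'a' (length 1)
  Match 2: 'a' (length 1)
  Match 3: 'a' (length 1)
Total matches: 3

3


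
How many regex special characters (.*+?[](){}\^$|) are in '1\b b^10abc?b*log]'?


Regex special characters are: . * + ? [ ] ( ) { } \ ^ $ |
Scanning '1\b b^10abc?b*log]':
  pos 1: '\' -> SPECIAL
  pos 5: '^' -> SPECIAL
  pos 11: '?' -> SPECIAL
  pos 13: '*' -> SPECIAL
  pos 17: ']' -> SPECIAL
Special chars found: ['\\', '^', '?', '*', ']']
Total: 5

5


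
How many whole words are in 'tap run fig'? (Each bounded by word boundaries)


Word boundaries (\b) mark the start/end of each word.
Text: 'tap run fig'
Splitting by whitespace:
  Word 1: 'tap'
  Word 2: 'run'
  Word 3: 'fig'
Total whole words: 3

3


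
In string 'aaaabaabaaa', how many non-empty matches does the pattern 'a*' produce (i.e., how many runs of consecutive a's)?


Pattern 'a*' matches zero or more a's. We want non-empty runs of consecutive a's.
String: 'aaaabaabaaa'
Walking through the string to find runs of a's:
  Run 1: positions 0-3 -> 'aaaa'
  Run 2: positions 5-6 -> 'aa'
  Run 3: positions 8-10 -> 'aaa'
Non-empty runs found: ['aaaa', 'aa', 'aaa']
Count: 3

3


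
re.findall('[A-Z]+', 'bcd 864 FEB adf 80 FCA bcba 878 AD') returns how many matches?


Pattern '[A-Z]+' finds one or more uppercase letters.
Text: 'bcd 864 FEB adf 80 FCA bcba 878 AD'
Scanning for matches:
  Match 1: 'FEB'
  Match 2: 'FCA'
  Match 3: 'AD'
Total matches: 3

3


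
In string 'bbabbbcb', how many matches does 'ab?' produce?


Pattern 'ab?' matches 'a' optionally followed by 'b'.
String: 'bbabbbcb'
Scanning left to right for 'a' then checking next char:
  Match 1: 'ab' (a followed by b)
Total matches: 1

1


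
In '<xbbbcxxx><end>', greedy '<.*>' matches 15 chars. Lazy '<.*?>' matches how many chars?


Greedy '<.*>' tries to match as MUCH as possible.
Lazy '<.*?>' tries to match as LITTLE as possible.

String: '<xbbbcxxx><end>'
Greedy '<.*>' starts at first '<' and extends to the LAST '>': '<xbbbcxxx><end>' (15 chars)
Lazy '<.*?>' starts at first '<' and stops at the FIRST '>': '<xbbbcxxx>' (10 chars)

10


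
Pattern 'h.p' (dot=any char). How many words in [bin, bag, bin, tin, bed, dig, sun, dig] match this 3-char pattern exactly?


Pattern 'h.p' means: starts with 'h', any single char, ends with 'p'.
Checking each word (must be exactly 3 chars):
  'bin' (len=3): no
  'bag' (len=3): no
  'bin' (len=3): no
  'tin' (len=3): no
  'bed' (len=3): no
  'dig' (len=3): no
  'sun' (len=3): no
  'dig' (len=3): no
Matching words: []
Total: 0

0


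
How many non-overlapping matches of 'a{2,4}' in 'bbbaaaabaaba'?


Pattern 'a{2,4}' matches between 2 and 4 consecutive a's (greedy).
String: 'bbbaaaabaaba'
Finding runs of a's and applying greedy matching:
  Run at pos 3: 'aaaa' (length 4)
  Run at pos 8: 'aa' (length 2)
  Run at pos 11: 'a' (length 1)
Matches: ['aaaa', 'aa']
Count: 2

2


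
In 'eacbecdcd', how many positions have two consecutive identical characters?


Looking for consecutive identical characters in 'eacbecdcd':
  pos 0-1: 'e' vs 'a' -> different
  pos 1-2: 'a' vs 'c' -> different
  pos 2-3: 'c' vs 'b' -> different
  pos 3-4: 'b' vs 'e' -> different
  pos 4-5: 'e' vs 'c' -> different
  pos 5-6: 'c' vs 'd' -> different
  pos 6-7: 'd' vs 'c' -> different
  pos 7-8: 'c' vs 'd' -> different
Consecutive identical pairs: []
Count: 0

0


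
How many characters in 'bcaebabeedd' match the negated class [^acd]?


Negated class [^acd] matches any char NOT in {a, c, d}
Scanning 'bcaebabeedd':
  pos 0: 'b' -> MATCH
  pos 1: 'c' -> no (excluded)
  pos 2: 'a' -> no (excluded)
  pos 3: 'e' -> MATCH
  pos 4: 'b' -> MATCH
  pos 5: 'a' -> no (excluded)
  pos 6: 'b' -> MATCH
  pos 7: 'e' -> MATCH
  pos 8: 'e' -> MATCH
  pos 9: 'd' -> no (excluded)
  pos 10: 'd' -> no (excluded)
Total matches: 6

6


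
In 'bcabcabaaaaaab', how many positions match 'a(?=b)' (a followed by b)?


Lookahead 'a(?=b)' matches 'a' only when followed by 'b'.
String: 'bcabcabaaaaaab'
Checking each position where char is 'a':
  pos 2: 'a' -> MATCH (next='b')
  pos 5: 'a' -> MATCH (next='b')
  pos 7: 'a' -> no (next='a')
  pos 8: 'a' -> no (next='a')
  pos 9: 'a' -> no (next='a')
  pos 10: 'a' -> no (next='a')
  pos 11: 'a' -> no (next='a')
  pos 12: 'a' -> MATCH (next='b')
Matching positions: [2, 5, 12]
Count: 3

3


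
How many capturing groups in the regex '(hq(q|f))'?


To count capturing groups, count each '(' that starts a group.
Pattern: '(hq(q|f))'
Walking through the pattern:
  Position 0: '(' -> group #1
  Position 3: '(' -> group #2
Total capturing groups: 2

2


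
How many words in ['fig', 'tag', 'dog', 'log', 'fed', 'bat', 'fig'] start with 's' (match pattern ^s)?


Pattern ^s anchors to start of word. Check which words begin with 's':
  'fig' -> no
  'tag' -> no
  'dog' -> no
  'log' -> no
  'fed' -> no
  'bat' -> no
  'fig' -> no
Matching words: []
Count: 0

0


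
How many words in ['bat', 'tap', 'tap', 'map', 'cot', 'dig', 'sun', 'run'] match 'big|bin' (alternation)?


Alternation 'big|bin' matches either 'big' or 'bin'.
Checking each word:
  'bat' -> no
  'tap' -> no
  'tap' -> no
  'map' -> no
  'cot' -> no
  'dig' -> no
  'sun' -> no
  'run' -> no
Matches: []
Count: 0

0


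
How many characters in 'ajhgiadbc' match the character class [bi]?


Character class [bi] matches any of: {b, i}
Scanning string 'ajhgiadbc' character by character:
  pos 0: 'a' -> no
  pos 1: 'j' -> no
  pos 2: 'h' -> no
  pos 3: 'g' -> no
  pos 4: 'i' -> MATCH
  pos 5: 'a' -> no
  pos 6: 'd' -> no
  pos 7: 'b' -> MATCH
  pos 8: 'c' -> no
Total matches: 2

2


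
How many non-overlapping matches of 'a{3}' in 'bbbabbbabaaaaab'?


Pattern 'a{3}' matches exactly 3 consecutive a's (greedy, non-overlapping).
String: 'bbbabbbabaaaaab'
Scanning for runs of a's:
  Run at pos 3: 'a' (length 1) -> 0 match(es)
  Run at pos 7: 'a' (length 1) -> 0 match(es)
  Run at pos 9: 'aaaaa' (length 5) -> 1 match(es)
Matches found: ['aaa']
Total: 1

1


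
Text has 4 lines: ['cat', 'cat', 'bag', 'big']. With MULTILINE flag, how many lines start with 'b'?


With MULTILINE flag, ^ matches the start of each line.
Lines: ['cat', 'cat', 'bag', 'big']
Checking which lines start with 'b':
  Line 1: 'cat' -> no
  Line 2: 'cat' -> no
  Line 3: 'bag' -> MATCH
  Line 4: 'big' -> MATCH
Matching lines: ['bag', 'big']
Count: 2

2


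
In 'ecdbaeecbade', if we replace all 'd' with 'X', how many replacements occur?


re.sub('d', 'X', text) replaces every occurrence of 'd' with 'X'.
Text: 'ecdbaeecbade'
Scanning for 'd':
  pos 2: 'd' -> replacement #1
  pos 10: 'd' -> replacement #2
Total replacements: 2

2


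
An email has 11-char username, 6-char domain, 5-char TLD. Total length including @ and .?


An email address has format: username@domain.tld
Username length: 11
'@' character: 1
Domain length: 6
'.' character: 1
TLD length: 5
Total = 11 + 1 + 6 + 1 + 5 = 24

24


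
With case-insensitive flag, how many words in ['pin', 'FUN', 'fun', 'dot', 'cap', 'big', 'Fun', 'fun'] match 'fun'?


Case-insensitive matching: compare each word's lowercase form to 'fun'.
  'pin' -> lower='pin' -> no
  'FUN' -> lower='fun' -> MATCH
  'fun' -> lower='fun' -> MATCH
  'dot' -> lower='dot' -> no
  'cap' -> lower='cap' -> no
  'big' -> lower='big' -> no
  'Fun' -> lower='fun' -> MATCH
  'fun' -> lower='fun' -> MATCH
Matches: ['FUN', 'fun', 'Fun', 'fun']
Count: 4

4


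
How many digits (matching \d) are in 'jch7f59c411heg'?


\d matches any digit 0-9.
Scanning 'jch7f59c411heg':
  pos 3: '7' -> DIGIT
  pos 5: '5' -> DIGIT
  pos 6: '9' -> DIGIT
  pos 8: '4' -> DIGIT
  pos 9: '1' -> DIGIT
  pos 10: '1' -> DIGIT
Digits found: ['7', '5', '9', '4', '1', '1']
Total: 6

6


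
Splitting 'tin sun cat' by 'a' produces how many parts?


Splitting by 'a' breaks the string at each occurrence of the separator.
Text: 'tin sun cat'
Parts after split:
  Part 1: 'tin sun c'
  Part 2: 't'
Total parts: 2

2


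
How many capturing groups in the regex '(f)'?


To count capturing groups, count each '(' that starts a group.
Pattern: '(f)'
Walking through the pattern:
  Position 0: '(' -> group #1
Total capturing groups: 1

1


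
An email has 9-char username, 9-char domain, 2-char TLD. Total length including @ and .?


An email address has format: username@domain.tld
Username length: 9
'@' character: 1
Domain length: 9
'.' character: 1
TLD length: 2
Total = 9 + 1 + 9 + 1 + 2 = 22

22


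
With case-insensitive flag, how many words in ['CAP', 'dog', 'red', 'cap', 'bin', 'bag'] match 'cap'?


Case-insensitive matching: compare each word's lowercase form to 'cap'.
  'CAP' -> lower='cap' -> MATCH
  'dog' -> lower='dog' -> no
  'red' -> lower='red' -> no
  'cap' -> lower='cap' -> MATCH
  'bin' -> lower='bin' -> no
  'bag' -> lower='bag' -> no
Matches: ['CAP', 'cap']
Count: 2

2


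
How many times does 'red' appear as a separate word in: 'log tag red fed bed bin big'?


Scanning each word for exact match 'red':
  Word 1: 'log' -> no
  Word 2: 'tag' -> no
  Word 3: 'red' -> MATCH
  Word 4: 'fed' -> no
  Word 5: 'bed' -> no
  Word 6: 'bin' -> no
  Word 7: 'big' -> no
Total matches: 1

1


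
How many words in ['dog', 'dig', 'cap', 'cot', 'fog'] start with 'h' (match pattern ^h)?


Pattern ^h anchors to start of word. Check which words begin with 'h':
  'dog' -> no
  'dig' -> no
  'cap' -> no
  'cot' -> no
  'fog' -> no
Matching words: []
Count: 0

0


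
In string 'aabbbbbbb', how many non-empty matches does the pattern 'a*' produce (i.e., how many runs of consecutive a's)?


Pattern 'a*' matches zero or more a's. We want non-empty runs of consecutive a's.
String: 'aabbbbbbb'
Walking through the string to find runs of a's:
  Run 1: positions 0-1 -> 'aa'
Non-empty runs found: ['aa']
Count: 1

1


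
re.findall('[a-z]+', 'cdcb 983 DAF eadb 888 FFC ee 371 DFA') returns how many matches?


Pattern '[a-z]+' finds one or more lowercase letters.
Text: 'cdcb 983 DAF eadb 888 FFC ee 371 DFA'
Scanning for matches:
  Match 1: 'cdcb'
  Match 2: 'eadb'
  Match 3: 'ee'
Total matches: 3

3


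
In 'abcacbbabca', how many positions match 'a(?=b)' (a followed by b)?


Lookahead 'a(?=b)' matches 'a' only when followed by 'b'.
String: 'abcacbbabca'
Checking each position where char is 'a':
  pos 0: 'a' -> MATCH (next='b')
  pos 3: 'a' -> no (next='c')
  pos 7: 'a' -> MATCH (next='b')
Matching positions: [0, 7]
Count: 2

2


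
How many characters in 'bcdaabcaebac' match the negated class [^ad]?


Negated class [^ad] matches any char NOT in {a, d}
Scanning 'bcdaabcaebac':
  pos 0: 'b' -> MATCH
  pos 1: 'c' -> MATCH
  pos 2: 'd' -> no (excluded)
  pos 3: 'a' -> no (excluded)
  pos 4: 'a' -> no (excluded)
  pos 5: 'b' -> MATCH
  pos 6: 'c' -> MATCH
  pos 7: 'a' -> no (excluded)
  pos 8: 'e' -> MATCH
  pos 9: 'b' -> MATCH
  pos 10: 'a' -> no (excluded)
  pos 11: 'c' -> MATCH
Total matches: 7

7


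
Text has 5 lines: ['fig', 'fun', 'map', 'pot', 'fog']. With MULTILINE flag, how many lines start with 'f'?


With MULTILINE flag, ^ matches the start of each line.
Lines: ['fig', 'fun', 'map', 'pot', 'fog']
Checking which lines start with 'f':
  Line 1: 'fig' -> MATCH
  Line 2: 'fun' -> MATCH
  Line 3: 'map' -> no
  Line 4: 'pot' -> no
  Line 5: 'fog' -> MATCH
Matching lines: ['fig', 'fun', 'fog']
Count: 3

3


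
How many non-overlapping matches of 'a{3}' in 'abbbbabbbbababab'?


Pattern 'a{3}' matches exactly 3 consecutive a's (greedy, non-overlapping).
String: 'abbbbabbbbababab'
Scanning for runs of a's:
  Run at pos 0: 'a' (length 1) -> 0 match(es)
  Run at pos 5: 'a' (length 1) -> 0 match(es)
  Run at pos 10: 'a' (length 1) -> 0 match(es)
  Run at pos 12: 'a' (length 1) -> 0 match(es)
  Run at pos 14: 'a' (length 1) -> 0 match(es)
Matches found: []
Total: 0

0


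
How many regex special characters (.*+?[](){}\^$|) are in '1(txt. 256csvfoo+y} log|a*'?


Regex special characters are: . * + ? [ ] ( ) { } \ ^ $ |
Scanning '1(txt. 256csvfoo+y} log|a*':
  pos 1: '(' -> SPECIAL
  pos 5: '.' -> SPECIAL
  pos 16: '+' -> SPECIAL
  pos 18: '}' -> SPECIAL
  pos 23: '|' -> SPECIAL
  pos 25: '*' -> SPECIAL
Special chars found: ['(', '.', '+', '}', '|', '*']
Total: 6

6


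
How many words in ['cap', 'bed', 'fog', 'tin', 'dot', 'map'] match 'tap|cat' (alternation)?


Alternation 'tap|cat' matches either 'tap' or 'cat'.
Checking each word:
  'cap' -> no
  'bed' -> no
  'fog' -> no
  'tin' -> no
  'dot' -> no
  'map' -> no
Matches: []
Count: 0

0


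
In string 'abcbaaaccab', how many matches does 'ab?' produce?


Pattern 'ab?' matches 'a' optionally followed by 'b'.
String: 'abcbaaaccab'
Scanning left to right for 'a' then checking next char:
  Match 1: 'ab' (a followed by b)
  Match 2: 'a' (a not followed by b)
  Match 3: 'a' (a not followed by b)
  Match 4: 'a' (a not followed by b)
  Match 5: 'ab' (a followed by b)
Total matches: 5

5


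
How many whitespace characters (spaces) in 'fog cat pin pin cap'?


\s matches whitespace characters (spaces, tabs, etc.).
Text: 'fog cat pin pin cap'
This text has 5 words separated by spaces.
Number of spaces = number of words - 1 = 5 - 1 = 4

4


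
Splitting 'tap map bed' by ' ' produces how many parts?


Splitting by ' ' breaks the string at each occurrence of the separator.
Text: 'tap map bed'
Parts after split:
  Part 1: 'tap'
  Part 2: 'map'
  Part 3: 'bed'
Total parts: 3

3


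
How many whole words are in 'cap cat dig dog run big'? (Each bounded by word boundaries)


Word boundaries (\b) mark the start/end of each word.
Text: 'cap cat dig dog run big'
Splitting by whitespace:
  Word 1: 'cap'
  Word 2: 'cat'
  Word 3: 'dig'
  Word 4: 'dog'
  Word 5: 'run'
  Word 6: 'big'
Total whole words: 6

6


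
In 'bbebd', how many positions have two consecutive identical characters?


Looking for consecutive identical characters in 'bbebd':
  pos 0-1: 'b' vs 'b' -> MATCH ('bb')
  pos 1-2: 'b' vs 'e' -> different
  pos 2-3: 'e' vs 'b' -> different
  pos 3-4: 'b' vs 'd' -> different
Consecutive identical pairs: ['bb']
Count: 1

1


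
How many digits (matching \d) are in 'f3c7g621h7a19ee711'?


\d matches any digit 0-9.
Scanning 'f3c7g621h7a19ee711':
  pos 1: '3' -> DIGIT
  pos 3: '7' -> DIGIT
  pos 5: '6' -> DIGIT
  pos 6: '2' -> DIGIT
  pos 7: '1' -> DIGIT
  pos 9: '7' -> DIGIT
  pos 11: '1' -> DIGIT
  pos 12: '9' -> DIGIT
  pos 15: '7' -> DIGIT
  pos 16: '1' -> DIGIT
  pos 17: '1' -> DIGIT
Digits found: ['3', '7', '6', '2', '1', '7', '1', '9', '7', '1', '1']
Total: 11

11


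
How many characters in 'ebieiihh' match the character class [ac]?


Character class [ac] matches any of: {a, c}
Scanning string 'ebieiihh' character by character:
  pos 0: 'e' -> no
  pos 1: 'b' -> no
  pos 2: 'i' -> no
  pos 3: 'e' -> no
  pos 4: 'i' -> no
  pos 5: 'i' -> no
  pos 6: 'h' -> no
  pos 7: 'h' -> no
Total matches: 0

0


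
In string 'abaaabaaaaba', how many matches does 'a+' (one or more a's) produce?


Pattern 'a+' matches one or more consecutive a's.
String: 'abaaabaaaaba'
Scanning for runs of a:
  Match 1: 'a' (length 1)
  Match 2: 'aaa' (length 3)
  Match 3: 'aaaa' (length 4)
  Match 4: 'a' (length 1)
Total matches: 4

4


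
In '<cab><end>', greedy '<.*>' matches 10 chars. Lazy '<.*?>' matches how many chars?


Greedy '<.*>' tries to match as MUCH as possible.
Lazy '<.*?>' tries to match as LITTLE as possible.

String: '<cab><end>'
Greedy '<.*>' starts at first '<' and extends to the LAST '>': '<cab><end>' (10 chars)
Lazy '<.*?>' starts at first '<' and stops at the FIRST '>': '<cab>' (5 chars)

5


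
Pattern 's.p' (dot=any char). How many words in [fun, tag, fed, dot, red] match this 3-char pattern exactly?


Pattern 's.p' means: starts with 's', any single char, ends with 'p'.
Checking each word (must be exactly 3 chars):
  'fun' (len=3): no
  'tag' (len=3): no
  'fed' (len=3): no
  'dot' (len=3): no
  'red' (len=3): no
Matching words: []
Total: 0

0


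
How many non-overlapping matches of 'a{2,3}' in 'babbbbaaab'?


Pattern 'a{2,3}' matches between 2 and 3 consecutive a's (greedy).
String: 'babbbbaaab'
Finding runs of a's and applying greedy matching:
  Run at pos 1: 'a' (length 1)
  Run at pos 6: 'aaa' (length 3)
Matches: ['aaa']
Count: 1

1


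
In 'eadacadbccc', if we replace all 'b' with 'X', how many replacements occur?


re.sub('b', 'X', text) replaces every occurrence of 'b' with 'X'.
Text: 'eadacadbccc'
Scanning for 'b':
  pos 7: 'b' -> replacement #1
Total replacements: 1

1


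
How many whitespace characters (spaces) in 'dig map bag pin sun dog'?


\s matches whitespace characters (spaces, tabs, etc.).
Text: 'dig map bag pin sun dog'
This text has 6 words separated by spaces.
Number of spaces = number of words - 1 = 6 - 1 = 5

5


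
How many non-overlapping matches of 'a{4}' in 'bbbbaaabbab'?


Pattern 'a{4}' matches exactly 4 consecutive a's (greedy, non-overlapping).
String: 'bbbbaaabbab'
Scanning for runs of a's:
  Run at pos 4: 'aaa' (length 3) -> 0 match(es)
  Run at pos 9: 'a' (length 1) -> 0 match(es)
Matches found: []
Total: 0

0


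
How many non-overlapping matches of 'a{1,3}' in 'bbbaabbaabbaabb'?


Pattern 'a{1,3}' matches between 1 and 3 consecutive a's (greedy).
String: 'bbbaabbaabbaabb'
Finding runs of a's and applying greedy matching:
  Run at pos 3: 'aa' (length 2)
  Run at pos 7: 'aa' (length 2)
  Run at pos 11: 'aa' (length 2)
Matches: ['aa', 'aa', 'aa']
Count: 3

3


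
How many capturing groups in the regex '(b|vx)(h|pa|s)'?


To count capturing groups, count each '(' that starts a group.
Pattern: '(b|vx)(h|pa|s)'
Walking through the pattern:
  Position 0: '(' -> group #1
  Position 6: '(' -> group #2
Total capturing groups: 2

2


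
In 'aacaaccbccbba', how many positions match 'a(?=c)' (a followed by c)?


Lookahead 'a(?=c)' matches 'a' only when followed by 'c'.
String: 'aacaaccbccbba'
Checking each position where char is 'a':
  pos 0: 'a' -> no (next='a')
  pos 1: 'a' -> MATCH (next='c')
  pos 3: 'a' -> no (next='a')
  pos 4: 'a' -> MATCH (next='c')
Matching positions: [1, 4]
Count: 2

2


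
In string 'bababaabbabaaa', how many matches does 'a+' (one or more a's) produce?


Pattern 'a+' matches one or more consecutive a's.
String: 'bababaabbabaaa'
Scanning for runs of a:
  Match 1: 'a' (length 1)
  Match 2: 'a' (length 1)
  Match 3: 'aa' (length 2)
  Match 4: 'a' (length 1)
  Match 5: 'aaa' (length 3)
Total matches: 5

5


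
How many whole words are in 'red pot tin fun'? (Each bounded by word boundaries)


Word boundaries (\b) mark the start/end of each word.
Text: 'red pot tin fun'
Splitting by whitespace:
  Word 1: 'red'
  Word 2: 'pot'
  Word 3: 'tin'
  Word 4: 'fun'
Total whole words: 4

4


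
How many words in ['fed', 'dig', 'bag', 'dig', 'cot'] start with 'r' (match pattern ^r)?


Pattern ^r anchors to start of word. Check which words begin with 'r':
  'fed' -> no
  'dig' -> no
  'bag' -> no
  'dig' -> no
  'cot' -> no
Matching words: []
Count: 0

0


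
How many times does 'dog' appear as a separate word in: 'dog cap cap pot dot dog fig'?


Scanning each word for exact match 'dog':
  Word 1: 'dog' -> MATCH
  Word 2: 'cap' -> no
  Word 3: 'cap' -> no
  Word 4: 'pot' -> no
  Word 5: 'dot' -> no
  Word 6: 'dog' -> MATCH
  Word 7: 'fig' -> no
Total matches: 2

2


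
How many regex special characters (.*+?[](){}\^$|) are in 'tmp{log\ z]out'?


Regex special characters are: . * + ? [ ] ( ) { } \ ^ $ |
Scanning 'tmp{log\ z]out':
  pos 3: '{' -> SPECIAL
  pos 7: '\' -> SPECIAL
  pos 10: ']' -> SPECIAL
Special chars found: ['{', '\\', ']']
Total: 3

3


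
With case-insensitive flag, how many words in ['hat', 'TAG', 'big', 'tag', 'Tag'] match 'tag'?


Case-insensitive matching: compare each word's lowercase form to 'tag'.
  'hat' -> lower='hat' -> no
  'TAG' -> lower='tag' -> MATCH
  'big' -> lower='big' -> no
  'tag' -> lower='tag' -> MATCH
  'Tag' -> lower='tag' -> MATCH
Matches: ['TAG', 'tag', 'Tag']
Count: 3

3


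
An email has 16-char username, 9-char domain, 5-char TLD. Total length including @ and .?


An email address has format: username@domain.tld
Username length: 16
'@' character: 1
Domain length: 9
'.' character: 1
TLD length: 5
Total = 16 + 1 + 9 + 1 + 5 = 32

32


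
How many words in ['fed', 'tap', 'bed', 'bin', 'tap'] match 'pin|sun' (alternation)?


Alternation 'pin|sun' matches either 'pin' or 'sun'.
Checking each word:
  'fed' -> no
  'tap' -> no
  'bed' -> no
  'bin' -> no
  'tap' -> no
Matches: []
Count: 0

0


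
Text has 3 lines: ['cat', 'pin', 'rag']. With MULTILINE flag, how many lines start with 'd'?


With MULTILINE flag, ^ matches the start of each line.
Lines: ['cat', 'pin', 'rag']
Checking which lines start with 'd':
  Line 1: 'cat' -> no
  Line 2: 'pin' -> no
  Line 3: 'rag' -> no
Matching lines: []
Count: 0

0


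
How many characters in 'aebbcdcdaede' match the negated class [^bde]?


Negated class [^bde] matches any char NOT in {b, d, e}
Scanning 'aebbcdcdaede':
  pos 0: 'a' -> MATCH
  pos 1: 'e' -> no (excluded)
  pos 2: 'b' -> no (excluded)
  pos 3: 'b' -> no (excluded)
  pos 4: 'c' -> MATCH
  pos 5: 'd' -> no (excluded)
  pos 6: 'c' -> MATCH
  pos 7: 'd' -> no (excluded)
  pos 8: 'a' -> MATCH
  pos 9: 'e' -> no (excluded)
  pos 10: 'd' -> no (excluded)
  pos 11: 'e' -> no (excluded)
Total matches: 4

4


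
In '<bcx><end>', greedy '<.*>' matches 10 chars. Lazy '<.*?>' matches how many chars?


Greedy '<.*>' tries to match as MUCH as possible.
Lazy '<.*?>' tries to match as LITTLE as possible.

String: '<bcx><end>'
Greedy '<.*>' starts at first '<' and extends to the LAST '>': '<bcx><end>' (10 chars)
Lazy '<.*?>' starts at first '<' and stops at the FIRST '>': '<bcx>' (5 chars)

5


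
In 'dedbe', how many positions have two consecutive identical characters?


Looking for consecutive identical characters in 'dedbe':
  pos 0-1: 'd' vs 'e' -> different
  pos 1-2: 'e' vs 'd' -> different
  pos 2-3: 'd' vs 'b' -> different
  pos 3-4: 'b' vs 'e' -> different
Consecutive identical pairs: []
Count: 0

0


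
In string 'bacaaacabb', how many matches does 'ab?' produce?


Pattern 'ab?' matches 'a' optionally followed by 'b'.
String: 'bacaaacabb'
Scanning left to right for 'a' then checking next char:
  Match 1: 'a' (a not followed by b)
  Match 2: 'a' (a not followed by b)
  Match 3: 'a' (a not followed by b)
  Match 4: 'a' (a not followed by b)
  Match 5: 'ab' (a followed by b)
Total matches: 5

5


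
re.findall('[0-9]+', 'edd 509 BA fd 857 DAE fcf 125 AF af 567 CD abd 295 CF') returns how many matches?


Pattern '[0-9]+' finds one or more digits.
Text: 'edd 509 BA fd 857 DAE fcf 125 AF af 567 CD abd 295 CF'
Scanning for matches:
  Match 1: '509'
  Match 2: '857'
  Match 3: '125'
  Match 4: '567'
  Match 5: '295'
Total matches: 5

5


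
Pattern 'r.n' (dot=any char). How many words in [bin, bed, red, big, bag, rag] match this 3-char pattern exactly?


Pattern 'r.n' means: starts with 'r', any single char, ends with 'n'.
Checking each word (must be exactly 3 chars):
  'bin' (len=3): no
  'bed' (len=3): no
  'red' (len=3): no
  'big' (len=3): no
  'bag' (len=3): no
  'rag' (len=3): no
Matching words: []
Total: 0

0


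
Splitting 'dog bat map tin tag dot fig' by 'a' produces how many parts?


Splitting by 'a' breaks the string at each occurrence of the separator.
Text: 'dog bat map tin tag dot fig'
Parts after split:
  Part 1: 'dog b'
  Part 2: 't m'
  Part 3: 'p tin t'
  Part 4: 'g dot fig'
Total parts: 4

4


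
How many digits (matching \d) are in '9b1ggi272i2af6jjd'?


\d matches any digit 0-9.
Scanning '9b1ggi272i2af6jjd':
  pos 0: '9' -> DIGIT
  pos 2: '1' -> DIGIT
  pos 6: '2' -> DIGIT
  pos 7: '7' -> DIGIT
  pos 8: '2' -> DIGIT
  pos 10: '2' -> DIGIT
  pos 13: '6' -> DIGIT
Digits found: ['9', '1', '2', '7', '2', '2', '6']
Total: 7

7


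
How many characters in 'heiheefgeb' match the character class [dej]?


Character class [dej] matches any of: {d, e, j}
Scanning string 'heiheefgeb' character by character:
  pos 0: 'h' -> no
  pos 1: 'e' -> MATCH
  pos 2: 'i' -> no
  pos 3: 'h' -> no
  pos 4: 'e' -> MATCH
  pos 5: 'e' -> MATCH
  pos 6: 'f' -> no
  pos 7: 'g' -> no
  pos 8: 'e' -> MATCH
  pos 9: 'b' -> no
Total matches: 4

4


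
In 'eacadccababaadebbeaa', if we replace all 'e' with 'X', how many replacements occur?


re.sub('e', 'X', text) replaces every occurrence of 'e' with 'X'.
Text: 'eacadccababaadebbeaa'
Scanning for 'e':
  pos 0: 'e' -> replacement #1
  pos 14: 'e' -> replacement #2
  pos 17: 'e' -> replacement #3
Total replacements: 3

3


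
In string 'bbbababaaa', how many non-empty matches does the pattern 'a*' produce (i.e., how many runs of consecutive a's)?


Pattern 'a*' matches zero or more a's. We want non-empty runs of consecutive a's.
String: 'bbbababaaa'
Walking through the string to find runs of a's:
  Run 1: positions 3-3 -> 'a'
  Run 2: positions 5-5 -> 'a'
  Run 3: positions 7-9 -> 'aaa'
Non-empty runs found: ['a', 'a', 'aaa']
Count: 3

3


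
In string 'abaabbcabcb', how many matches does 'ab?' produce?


Pattern 'ab?' matches 'a' optionally followed by 'b'.
String: 'abaabbcabcb'
Scanning left to right for 'a' then checking next char:
  Match 1: 'ab' (a followed by b)
  Match 2: 'a' (a not followed by b)
  Match 3: 'ab' (a followed by b)
  Match 4: 'ab' (a followed by b)
Total matches: 4

4


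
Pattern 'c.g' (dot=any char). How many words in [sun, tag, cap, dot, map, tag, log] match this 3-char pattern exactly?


Pattern 'c.g' means: starts with 'c', any single char, ends with 'g'.
Checking each word (must be exactly 3 chars):
  'sun' (len=3): no
  'tag' (len=3): no
  'cap' (len=3): no
  'dot' (len=3): no
  'map' (len=3): no
  'tag' (len=3): no
  'log' (len=3): no
Matching words: []
Total: 0

0


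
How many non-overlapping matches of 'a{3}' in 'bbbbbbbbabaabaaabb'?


Pattern 'a{3}' matches exactly 3 consecutive a's (greedy, non-overlapping).
String: 'bbbbbbbbabaabaaabb'
Scanning for runs of a's:
  Run at pos 8: 'a' (length 1) -> 0 match(es)
  Run at pos 10: 'aa' (length 2) -> 0 match(es)
  Run at pos 13: 'aaa' (length 3) -> 1 match(es)
Matches found: ['aaa']
Total: 1

1
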